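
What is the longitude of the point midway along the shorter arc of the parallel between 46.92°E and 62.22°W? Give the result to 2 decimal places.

7.65°W

Signed shortest Δλ from +46.92° to -62.22° is -109.14°.
Midpoint longitude = +46.92° + (-109.14°)/2 = +46.92° − 54.57° = -7.65°.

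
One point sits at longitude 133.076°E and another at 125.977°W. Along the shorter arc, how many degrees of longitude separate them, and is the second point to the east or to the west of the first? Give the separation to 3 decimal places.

Raw difference: -125.977 − 133.076 = -259.053°.
Normalise into (−180°, 180°]: -259.053° + 360° = 100.947°.
Positive ⇒ the second point lies to the east; separation 100.947°.

100.947° east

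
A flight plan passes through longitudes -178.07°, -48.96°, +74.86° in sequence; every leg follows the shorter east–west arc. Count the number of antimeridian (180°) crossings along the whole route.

Leg 1: -178.07° → -48.96°, shortest Δλ = 129.11° (east) — does not cross 180°.
Leg 2: -48.96° → +74.86°, shortest Δλ = 123.82° (east) — does not cross 180°.
Total crossings: 0.

0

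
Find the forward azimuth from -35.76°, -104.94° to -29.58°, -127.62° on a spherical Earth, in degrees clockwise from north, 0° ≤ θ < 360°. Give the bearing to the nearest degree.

Δλ = -127.62 − -104.94 = -22.68°.
θ = atan2( sin Δλ · cos φ₂ , cos φ₁ · sin φ₂ − sin φ₁ · cos φ₂ · cos Δλ )
  = atan2(-0.33533, 0.06835) = -78.479° → normalised to [0°, 360°): 281.521°.

282°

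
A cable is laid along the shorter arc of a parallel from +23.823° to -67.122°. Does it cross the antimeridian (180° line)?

No

Signed shortest Δλ = ((-67.122 − 23.823 + 180) mod 360) − 180 = -90.945°.
Going west by 90.945° from +23.823° reaches -67.122° without touching 180°.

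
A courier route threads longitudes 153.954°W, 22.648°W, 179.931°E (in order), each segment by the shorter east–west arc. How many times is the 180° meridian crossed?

Leg 1: -153.954° → -22.648°, shortest Δλ = 131.306° (east) — does not cross 180°.
Leg 2: -22.648° → +179.931°, shortest Δλ = -157.421° (west) — crosses 180°.
Total crossings: 1.

1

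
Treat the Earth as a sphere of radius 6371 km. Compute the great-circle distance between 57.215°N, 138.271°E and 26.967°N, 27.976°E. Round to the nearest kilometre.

8635 km

Δλ = 27.976 − 138.271 = -110.295°.
Δφ = 26.967 − 57.215 = -30.248°.
a = sin²(Δφ/2) + cos φ₁ · cos φ₂ · sin²(Δλ/2) = 0.393077.
c = 2·atan2(√a, √(1−a)) = 1.35529 rad → d = 6371·c ≈ 8634.52 km.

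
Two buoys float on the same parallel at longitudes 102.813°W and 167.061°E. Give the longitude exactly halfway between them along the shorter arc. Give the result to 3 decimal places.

147.876°W

Signed shortest Δλ from -102.813° to +167.061° is -90.126°.
Midpoint longitude = -102.813° + (-90.126°)/2 = -102.813° − 45.063° = -147.876°.
(The naïve average (-102.813 + +167.061)/2 = 32.124° is on the wrong side of the globe.)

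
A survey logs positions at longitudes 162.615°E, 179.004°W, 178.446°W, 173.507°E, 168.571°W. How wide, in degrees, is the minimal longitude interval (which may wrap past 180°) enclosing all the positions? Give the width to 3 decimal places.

Sort the longitudes: -179.004°, -178.446°, -168.571°, +162.615°, +173.507°.
Eastward gaps between consecutive values (wrapping around): 0.558°, 9.875°, 331.186°, 10.892°, 7.489°.
Largest gap = 331.186° ⇒ minimal covering band is its complement: 360° − 331.186° = 28.814°.
Band runs from +162.615° eastward to -168.571°, crossing the antimeridian.

28.814°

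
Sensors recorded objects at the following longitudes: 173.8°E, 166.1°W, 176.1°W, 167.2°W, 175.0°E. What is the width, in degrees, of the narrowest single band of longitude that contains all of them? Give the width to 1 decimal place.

20.1°

Sort the longitudes: -176.1°, -167.2°, -166.1°, +173.8°, +175.0°.
Eastward gaps between consecutive values (wrapping around): 8.9°, 1.1°, 339.9°, 1.2°, 8.9°.
Largest gap = 339.9° ⇒ minimal covering band is its complement: 360° − 339.9° = 20.1°.
Band runs from +173.8° eastward to -166.1°, crossing the antimeridian.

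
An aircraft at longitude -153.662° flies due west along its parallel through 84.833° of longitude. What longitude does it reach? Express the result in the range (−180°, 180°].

Start at -153.662°; shift −84.833° → -238.495°.
-238.495° lies outside (−180°, 180°]; add 360° → +121.505°.

+121.505°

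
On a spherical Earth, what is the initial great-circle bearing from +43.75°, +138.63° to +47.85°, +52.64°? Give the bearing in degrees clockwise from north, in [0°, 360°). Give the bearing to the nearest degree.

Δλ = 52.64 − 138.63 = -85.99°.
θ = atan2( sin Δλ · cos φ₂ , cos φ₁ · sin φ₂ − sin φ₁ · cos φ₂ · cos Δλ )
  = atan2(-0.66943, 0.50310) = -53.074° → normalised to [0°, 360°): 306.926°.

307°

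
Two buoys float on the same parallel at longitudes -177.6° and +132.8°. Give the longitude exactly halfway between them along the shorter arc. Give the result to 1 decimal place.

Signed shortest Δλ from -177.6° to +132.8° is -49.6°.
Midpoint longitude = -177.6° + (-49.6°)/2 = -177.6° − 24.8° = -202.4°.
Normalise into (−180°, 180°]: +157.6°.
(The naïve average (-177.6 + +132.8)/2 = -22.4° is on the wrong side of the globe.)

+157.6°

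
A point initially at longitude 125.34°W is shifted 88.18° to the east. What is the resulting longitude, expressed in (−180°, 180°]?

Start at -125.34°; shift +88.18° → -37.16°.
-37.16° already lies in (−180°, 180°].

37.16°W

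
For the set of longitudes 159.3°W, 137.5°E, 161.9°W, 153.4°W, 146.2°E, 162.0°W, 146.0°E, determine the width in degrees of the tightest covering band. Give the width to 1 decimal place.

69.1°

Sort the longitudes: -162.0°, -161.9°, -159.3°, -153.4°, +137.5°, +146.0°, +146.2°.
Eastward gaps between consecutive values (wrapping around): 0.1°, 2.6°, 5.9°, 290.9°, 8.5°, 0.2°, 51.8°.
Largest gap = 290.9° ⇒ minimal covering band is its complement: 360° − 290.9° = 69.1°.
Band runs from +137.5° eastward to -153.4°, crossing the antimeridian.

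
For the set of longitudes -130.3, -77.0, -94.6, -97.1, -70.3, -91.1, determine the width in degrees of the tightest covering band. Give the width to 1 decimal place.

60.0°

Sort the longitudes: -130.3°, -97.1°, -94.6°, -91.1°, -77.0°, -70.3°.
Eastward gaps between consecutive values (wrapping around): 33.2°, 2.5°, 3.5°, 14.1°, 6.7°, 300.0°.
Largest gap = 300.0° ⇒ minimal covering band is its complement: 360° − 300.0° = 60.0°.
Band runs from -130.3° eastward to -70.3°.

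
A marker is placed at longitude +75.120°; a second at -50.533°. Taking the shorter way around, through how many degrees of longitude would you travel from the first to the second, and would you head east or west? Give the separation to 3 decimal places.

Raw difference: -50.533 − 75.120 = -125.653°.
Normalise into (−180°, 180°]: -125.653° stays -125.653°.
Negative ⇒ the second point lies to the west; separation 125.653°.

125.653° west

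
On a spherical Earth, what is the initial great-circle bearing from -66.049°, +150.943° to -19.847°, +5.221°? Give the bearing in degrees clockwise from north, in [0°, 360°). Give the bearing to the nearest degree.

212°

Δλ = 5.221 − 150.943 = -145.722°.
θ = atan2( sin Δλ · cos φ₂ , cos φ₁ · sin φ₂ − sin φ₁ · cos φ₂ · cos Δλ )
  = atan2(-0.52976, -0.84813) = -148.011° → normalised to [0°, 360°): 211.989°.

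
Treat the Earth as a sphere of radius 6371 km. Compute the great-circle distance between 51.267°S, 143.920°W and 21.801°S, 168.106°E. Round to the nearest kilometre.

Δλ = 168.106 − -143.920 = 312.026°; wrapped into (−180°, 180°]: -47.974°.
Δφ = -21.801 − -51.267 = 29.466°.
a = sin²(Δφ/2) + cos φ₁ · cos φ₂ · sin²(Δλ/2) = 0.160686.
c = 2·atan2(√a, √(1−a)) = 0.82490 rad → d = 6371·c ≈ 5255.46 km.

5255 km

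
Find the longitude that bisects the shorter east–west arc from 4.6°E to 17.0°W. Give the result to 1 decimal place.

Signed shortest Δλ from +4.6° to -17.0° is -21.6°.
Midpoint longitude = +4.6° + (-21.6°)/2 = +4.6° − 10.8° = -6.2°.

6.2°W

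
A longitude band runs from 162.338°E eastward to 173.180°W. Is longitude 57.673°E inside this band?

No

Band width going east from +162.338° to -173.180°: ((-173.180 − 162.338) mod 360) = 24.482°.
Offset of +57.673° east of the west edge: ((57.673 − 162.338) mod 360) = 255.335°.
255.335° > 24.482° ⇒ outside.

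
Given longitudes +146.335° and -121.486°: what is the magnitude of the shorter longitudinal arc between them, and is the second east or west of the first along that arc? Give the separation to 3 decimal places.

92.179° east

Raw difference: -121.486 − 146.335 = -267.821°.
Normalise into (−180°, 180°]: -267.821° + 360° = 92.179°.
Positive ⇒ the second point lies to the east; separation 92.179°.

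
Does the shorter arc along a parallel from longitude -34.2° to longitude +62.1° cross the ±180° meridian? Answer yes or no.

Signed shortest Δλ = ((62.1 − -34.2 + 180) mod 360) − 180 = 96.3°.
Going east by 96.3° from -34.2° reaches +62.1° without touching 180°.

No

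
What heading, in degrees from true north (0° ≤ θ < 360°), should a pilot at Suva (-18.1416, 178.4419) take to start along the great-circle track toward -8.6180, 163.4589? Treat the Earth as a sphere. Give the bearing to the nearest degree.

Δλ = 163.4589 − 178.4419 = -14.9830°.
θ = atan2( sin Δλ · cos φ₂ , cos φ₁ · sin φ₂ − sin φ₁ · cos φ₂ · cos Δλ )
  = atan2(-0.25561, 0.15499) = -58.770° → normalised to [0°, 360°): 301.230°.

301°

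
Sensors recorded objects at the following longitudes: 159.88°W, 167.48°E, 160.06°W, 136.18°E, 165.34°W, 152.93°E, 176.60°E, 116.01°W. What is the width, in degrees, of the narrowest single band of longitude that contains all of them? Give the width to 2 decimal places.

107.81°

Sort the longitudes: -165.34°, -160.06°, -159.88°, -116.01°, +136.18°, +152.93°, +167.48°, +176.60°.
Eastward gaps between consecutive values (wrapping around): 5.28°, 0.18°, 43.87°, 252.19°, 16.75°, 14.55°, 9.12°, 18.06°.
Largest gap = 252.19° ⇒ minimal covering band is its complement: 360° − 252.19° = 107.81°.
Band runs from +136.18° eastward to -116.01°, crossing the antimeridian.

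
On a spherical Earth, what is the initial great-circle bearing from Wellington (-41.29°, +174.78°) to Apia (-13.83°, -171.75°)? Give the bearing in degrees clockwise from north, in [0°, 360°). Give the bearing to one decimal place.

27.0°

Δλ = -171.75 − 174.78 = -346.53°; wrapped into (−180°, 180°]: 13.47°.
θ = atan2( sin Δλ · cos φ₂ , cos φ₁ · sin φ₂ − sin φ₁ · cos φ₂ · cos Δλ )
  = atan2(0.22618, 0.44350) = 27.021° → normalised to [0°, 360°): 27.021°.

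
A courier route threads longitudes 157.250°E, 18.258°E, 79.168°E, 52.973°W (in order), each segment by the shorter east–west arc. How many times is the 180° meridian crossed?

Leg 1: +157.250° → +18.258°, shortest Δλ = -138.992° (west) — does not cross 180°.
Leg 2: +18.258° → +79.168°, shortest Δλ = 60.91° (east) — does not cross 180°.
Leg 3: +79.168° → -52.973°, shortest Δλ = -132.141° (west) — does not cross 180°.
Total crossings: 0.

0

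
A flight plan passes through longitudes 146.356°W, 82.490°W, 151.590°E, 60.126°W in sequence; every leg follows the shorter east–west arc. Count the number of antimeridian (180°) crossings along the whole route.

2

Leg 1: -146.356° → -82.490°, shortest Δλ = 63.866° (east) — does not cross 180°.
Leg 2: -82.490° → +151.590°, shortest Δλ = -125.92° (west) — crosses 180°.
Leg 3: +151.590° → -60.126°, shortest Δλ = 148.284° (east) — crosses 180°.
Total crossings: 2.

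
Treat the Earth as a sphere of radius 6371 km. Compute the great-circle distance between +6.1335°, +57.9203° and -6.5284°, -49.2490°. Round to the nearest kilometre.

Δλ = -49.2490 − 57.9203 = -107.1693°.
Δφ = -6.5284 − 6.1335 = -12.6619°.
a = sin²(Δφ/2) + cos φ₁ · cos φ₂ · sin²(Δλ/2) = 0.651876.
c = 2·atan2(√a, √(1−a)) = 1.87942 rad → d = 6371·c ≈ 11973.81 km.

11974 km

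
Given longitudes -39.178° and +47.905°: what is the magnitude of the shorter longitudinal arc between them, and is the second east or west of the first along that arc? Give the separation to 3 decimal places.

87.083° east

Raw difference: 47.905 − -39.178 = 87.083°.
Normalise into (−180°, 180°]: 87.083° stays 87.083°.
Positive ⇒ the second point lies to the east; separation 87.083°.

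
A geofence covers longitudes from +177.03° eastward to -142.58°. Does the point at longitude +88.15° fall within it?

No

Band width going east from +177.03° to -142.58°: ((-142.58 − 177.03) mod 360) = 40.39°.
Offset of +88.15° east of the west edge: ((88.15 − 177.03) mod 360) = 271.12°.
271.12° > 40.39° ⇒ outside.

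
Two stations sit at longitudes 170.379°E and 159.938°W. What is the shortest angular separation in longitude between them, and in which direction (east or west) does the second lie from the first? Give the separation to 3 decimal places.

Raw difference: -159.938 − 170.379 = -330.317°.
Normalise into (−180°, 180°]: -330.317° + 360° = 29.683°.
Positive ⇒ the second point lies to the east; separation 29.683°.

29.683° east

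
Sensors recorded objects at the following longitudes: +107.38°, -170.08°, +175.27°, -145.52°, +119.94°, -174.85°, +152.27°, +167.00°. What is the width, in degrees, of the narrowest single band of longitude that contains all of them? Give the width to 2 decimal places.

Sort the longitudes: -174.85°, -170.08°, -145.52°, +107.38°, +119.94°, +152.27°, +167.00°, +175.27°.
Eastward gaps between consecutive values (wrapping around): 4.77°, 24.56°, 252.90°, 12.56°, 32.33°, 14.73°, 8.27°, 9.88°.
Largest gap = 252.90° ⇒ minimal covering band is its complement: 360° − 252.90° = 107.10°.
Band runs from +107.38° eastward to -145.52°, crossing the antimeridian.

107.10°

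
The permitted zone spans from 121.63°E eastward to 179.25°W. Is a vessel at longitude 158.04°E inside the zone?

Band width going east from +121.63° to -179.25°: ((-179.25 − 121.63) mod 360) = 59.12°.
Offset of +158.04° east of the west edge: ((158.04 − 121.63) mod 360) = 36.41°.
36.41° ≤ 59.12° ⇒ inside.

Yes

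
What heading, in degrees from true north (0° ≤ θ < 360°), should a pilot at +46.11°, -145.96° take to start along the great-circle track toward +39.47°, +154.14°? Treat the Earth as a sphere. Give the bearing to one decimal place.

Δλ = 154.14 − -145.96 = 300.10°; wrapped into (−180°, 180°]: -59.90°.
θ = atan2( sin Δλ · cos φ₂ , cos φ₁ · sin φ₂ − sin φ₁ · cos φ₂ · cos Δλ )
  = atan2(-0.66786, 0.16169) = -76.390° → normalised to [0°, 360°): 283.610°.

283.6°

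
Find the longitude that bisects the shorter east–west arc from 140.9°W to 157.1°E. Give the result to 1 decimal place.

Signed shortest Δλ from -140.9° to +157.1° is -62.0°.
Midpoint longitude = -140.9° + (-62.0°)/2 = -140.9° − 31.0° = -171.9°.
(The naïve average (-140.9 + +157.1)/2 = 8.1° is on the wrong side of the globe.)

171.9°W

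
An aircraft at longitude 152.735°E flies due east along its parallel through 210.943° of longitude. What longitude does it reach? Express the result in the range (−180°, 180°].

3.678°E

Start at +152.735°; shift +210.943° → +363.678°.
+363.678° lies outside (−180°, 180°]; subtract 360° → +3.678°.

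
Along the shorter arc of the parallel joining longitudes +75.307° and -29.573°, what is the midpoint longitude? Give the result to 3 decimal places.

+22.867°

Signed shortest Δλ from +75.307° to -29.573° is -104.880°.
Midpoint longitude = +75.307° + (-104.880°)/2 = +75.307° − 52.440° = +22.867°.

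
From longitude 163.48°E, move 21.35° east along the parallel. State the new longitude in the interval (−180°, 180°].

175.17°W

Start at +163.48°; shift +21.35° → +184.83°.
+184.83° lies outside (−180°, 180°]; subtract 360° → -175.17°.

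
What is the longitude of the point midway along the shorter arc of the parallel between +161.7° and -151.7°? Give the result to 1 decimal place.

Signed shortest Δλ from +161.7° to -151.7° is +46.6°.
Midpoint longitude = +161.7° + (+46.6°)/2 = +161.7° + 23.3° = +185.0°.
Normalise into (−180°, 180°]: -175.0°.
(The naïve average (+161.7 + -151.7)/2 = 5.0° is on the wrong side of the globe.)

-175.0°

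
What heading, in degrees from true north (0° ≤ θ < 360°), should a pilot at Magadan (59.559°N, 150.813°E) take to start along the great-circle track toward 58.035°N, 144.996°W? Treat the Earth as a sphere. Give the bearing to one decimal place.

Δλ = -144.996 − 150.813 = -295.809°; wrapped into (−180°, 180°]: 64.191°.
θ = atan2( sin Δλ · cos φ₂ , cos φ₁ · sin φ₂ − sin φ₁ · cos φ₂ · cos Δλ )
  = atan2(0.47659, 0.23111) = 64.130° → normalised to [0°, 360°): 64.130°.

64.1°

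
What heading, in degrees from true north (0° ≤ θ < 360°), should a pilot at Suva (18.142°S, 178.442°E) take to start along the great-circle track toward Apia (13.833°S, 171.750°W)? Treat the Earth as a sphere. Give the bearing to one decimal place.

66.9°

Δλ = -171.750 − 178.442 = -350.192°; wrapped into (−180°, 180°]: 9.808°.
θ = atan2( sin Δλ · cos φ₂ , cos φ₁ · sin φ₂ − sin φ₁ · cos φ₂ · cos Δλ )
  = atan2(0.16541, 0.07072) = 66.852° → normalised to [0°, 360°): 66.852°.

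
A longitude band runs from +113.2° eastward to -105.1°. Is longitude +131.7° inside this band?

Yes

Band width going east from +113.2° to -105.1°: ((-105.1 − 113.2) mod 360) = 141.7°.
Offset of +131.7° east of the west edge: ((131.7 − 113.2) mod 360) = 18.5°.
18.5° ≤ 141.7° ⇒ inside.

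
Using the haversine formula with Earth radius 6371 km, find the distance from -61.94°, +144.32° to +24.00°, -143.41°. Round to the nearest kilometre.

11473 km

Δλ = -143.41 − 144.32 = -287.73°; wrapped into (−180°, 180°]: 72.27°.
Δφ = 24.00 − -61.94 = 85.94°.
a = sin²(Δφ/2) + cos φ₁ · cos φ₂ · sin²(Δλ/2) = 0.614031.
c = 2·atan2(√a, √(1−a)) = 1.80088 rad → d = 6371·c ≈ 11473.42 km.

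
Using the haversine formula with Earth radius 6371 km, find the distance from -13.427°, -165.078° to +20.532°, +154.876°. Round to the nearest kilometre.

5781 km

Δλ = 154.876 − -165.078 = 319.954°; wrapped into (−180°, 180°]: -40.046°.
Δφ = 20.532 − -13.427 = 33.959°.
a = sin²(Δφ/2) + cos φ₁ · cos φ₂ · sin²(Δλ/2) = 0.192069.
c = 2·atan2(√a, √(1−a)) = 0.90732 rad → d = 6371·c ≈ 5780.52 km.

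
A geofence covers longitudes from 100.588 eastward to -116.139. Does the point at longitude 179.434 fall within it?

Band width going east from +100.588° to -116.139°: ((-116.139 − 100.588) mod 360) = 143.273°.
Offset of +179.434° east of the west edge: ((179.434 − 100.588) mod 360) = 78.846°.
78.846° ≤ 143.273° ⇒ inside.

Yes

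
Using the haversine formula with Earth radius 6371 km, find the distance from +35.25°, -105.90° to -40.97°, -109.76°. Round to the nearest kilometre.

Δλ = -109.76 − -105.90 = -3.86°.
Δφ = -40.97 − 35.25 = -76.22°.
a = sin²(Δφ/2) + cos φ₁ · cos φ₂ · sin²(Δλ/2) = 0.381602.
c = 2·atan2(√a, √(1−a)) = 1.33173 rad → d = 6371·c ≈ 8484.45 km.

8484 km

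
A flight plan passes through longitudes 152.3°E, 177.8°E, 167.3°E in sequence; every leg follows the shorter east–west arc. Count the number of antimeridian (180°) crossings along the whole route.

Leg 1: +152.3° → +177.8°, shortest Δλ = 25.5° (east) — does not cross 180°.
Leg 2: +177.8° → +167.3°, shortest Δλ = -10.5° (west) — does not cross 180°.
Total crossings: 0.

0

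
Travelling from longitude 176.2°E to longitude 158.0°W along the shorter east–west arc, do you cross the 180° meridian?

Naïve |-158.0 − 176.2| = 334.2° > 180°, so the shorter arc goes the other way round — across 180°.
Signed shortest Δλ = ((-158.0 − 176.2 + 180) mod 360) − 180 = 25.8°.
Going east by 25.8° from +176.2° passes through 180° before reaching -158.0°.

Yes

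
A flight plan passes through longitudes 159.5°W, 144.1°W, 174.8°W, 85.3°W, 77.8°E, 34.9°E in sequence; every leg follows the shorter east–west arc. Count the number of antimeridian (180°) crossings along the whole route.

Leg 1: -159.5° → -144.1°, shortest Δλ = 15.4° (east) — does not cross 180°.
Leg 2: -144.1° → -174.8°, shortest Δλ = -30.7° (west) — does not cross 180°.
Leg 3: -174.8° → -85.3°, shortest Δλ = 89.5° (east) — does not cross 180°.
Leg 4: -85.3° → +77.8°, shortest Δλ = 163.1° (east) — does not cross 180°.
Leg 5: +77.8° → +34.9°, shortest Δλ = -42.9° (west) — does not cross 180°.
Total crossings: 0.

0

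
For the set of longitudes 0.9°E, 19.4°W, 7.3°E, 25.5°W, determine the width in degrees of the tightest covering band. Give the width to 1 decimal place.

32.8°

Sort the longitudes: -25.5°, -19.4°, +0.9°, +7.3°.
Eastward gaps between consecutive values (wrapping around): 6.1°, 20.3°, 6.4°, 327.2°.
Largest gap = 327.2° ⇒ minimal covering band is its complement: 360° − 327.2° = 32.8°.
Band runs from -25.5° eastward to +7.3°.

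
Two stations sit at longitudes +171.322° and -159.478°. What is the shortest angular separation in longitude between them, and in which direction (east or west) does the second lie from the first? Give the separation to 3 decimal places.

Raw difference: -159.478 − 171.322 = -330.8°.
Normalise into (−180°, 180°]: -330.8° + 360° = 29.2°.
Positive ⇒ the second point lies to the east; separation 29.200°.

29.200° east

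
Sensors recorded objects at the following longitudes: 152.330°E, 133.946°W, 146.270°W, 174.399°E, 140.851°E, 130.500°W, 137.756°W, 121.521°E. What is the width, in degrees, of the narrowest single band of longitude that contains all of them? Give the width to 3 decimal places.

107.979°

Sort the longitudes: -146.270°, -137.756°, -133.946°, -130.500°, +121.521°, +140.851°, +152.330°, +174.399°.
Eastward gaps between consecutive values (wrapping around): 8.514°, 3.810°, 3.446°, 252.021°, 19.330°, 11.479°, 22.069°, 39.331°.
Largest gap = 252.021° ⇒ minimal covering band is its complement: 360° − 252.021° = 107.979°.
Band runs from +121.521° eastward to -130.500°, crossing the antimeridian.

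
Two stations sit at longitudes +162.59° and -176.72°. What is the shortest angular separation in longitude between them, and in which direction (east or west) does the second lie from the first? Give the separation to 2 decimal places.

20.69° east

Raw difference: -176.72 − 162.59 = -339.31°.
Normalise into (−180°, 180°]: -339.31° + 360° = 20.69°.
Positive ⇒ the second point lies to the east; separation 20.69°.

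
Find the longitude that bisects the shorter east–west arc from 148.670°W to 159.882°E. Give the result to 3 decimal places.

174.394°W

Signed shortest Δλ from -148.670° to +159.882° is -51.448°.
Midpoint longitude = -148.670° + (-51.448°)/2 = -148.670° − 25.724° = -174.394°.
(The naïve average (-148.670 + +159.882)/2 = 5.606° is on the wrong side of the globe.)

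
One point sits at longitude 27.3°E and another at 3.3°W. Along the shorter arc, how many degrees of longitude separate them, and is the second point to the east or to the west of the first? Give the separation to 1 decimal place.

Raw difference: -3.3 − 27.3 = -30.6°.
Normalise into (−180°, 180°]: -30.6° stays -30.6°.
Negative ⇒ the second point lies to the west; separation 30.6°.

30.6° west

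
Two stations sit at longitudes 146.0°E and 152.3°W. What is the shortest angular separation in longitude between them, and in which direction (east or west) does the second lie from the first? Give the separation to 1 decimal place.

61.7° east

Raw difference: -152.3 − 146.0 = -298.3°.
Normalise into (−180°, 180°]: -298.3° + 360° = 61.7°.
Positive ⇒ the second point lies to the east; separation 61.7°.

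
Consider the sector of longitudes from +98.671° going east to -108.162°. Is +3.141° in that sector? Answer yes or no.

No

Band width going east from +98.671° to -108.162°: ((-108.162 − 98.671) mod 360) = 153.167°.
Offset of +3.141° east of the west edge: ((3.141 − 98.671) mod 360) = 264.470°.
264.470° > 153.167° ⇒ outside.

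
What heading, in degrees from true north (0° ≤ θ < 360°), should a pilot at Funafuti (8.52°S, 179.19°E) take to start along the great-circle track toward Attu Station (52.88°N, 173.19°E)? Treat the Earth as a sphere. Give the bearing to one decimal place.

355.9°

Δλ = 173.19 − 179.19 = -6.00°.
θ = atan2( sin Δλ · cos φ₂ , cos φ₁ · sin φ₂ − sin φ₁ · cos φ₂ · cos Δλ )
  = atan2(-0.06308, 0.87749) = -4.112° → normalised to [0°, 360°): 355.888°.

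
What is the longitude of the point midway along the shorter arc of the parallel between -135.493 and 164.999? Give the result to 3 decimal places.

-165.247°

Signed shortest Δλ from -135.493° to +164.999° is -59.508°.
Midpoint longitude = -135.493° + (-59.508°)/2 = -135.493° − 29.754° = -165.247°.
(The naïve average (-135.493 + +164.999)/2 = 14.753° is on the wrong side of the globe.)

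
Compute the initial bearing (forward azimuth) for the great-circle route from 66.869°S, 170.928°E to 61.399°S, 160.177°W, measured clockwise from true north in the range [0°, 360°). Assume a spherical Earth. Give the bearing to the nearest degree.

Δλ = -160.177 − 170.928 = -331.105°; wrapped into (−180°, 180°]: 28.895°.
θ = atan2( sin Δλ · cos φ₂ , cos φ₁ · sin φ₂ − sin φ₁ · cos φ₂ · cos Δλ )
  = atan2(0.23131, 0.04052) = 80.064° → normalised to [0°, 360°): 80.064°.

80°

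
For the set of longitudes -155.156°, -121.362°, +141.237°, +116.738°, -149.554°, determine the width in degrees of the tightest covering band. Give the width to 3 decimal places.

Sort the longitudes: -155.156°, -149.554°, -121.362°, +116.738°, +141.237°.
Eastward gaps between consecutive values (wrapping around): 5.602°, 28.192°, 238.100°, 24.499°, 63.607°.
Largest gap = 238.100° ⇒ minimal covering band is its complement: 360° − 238.100° = 121.900°.
Band runs from +116.738° eastward to -121.362°, crossing the antimeridian.

121.900°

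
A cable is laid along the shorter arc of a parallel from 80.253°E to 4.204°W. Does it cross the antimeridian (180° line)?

Signed shortest Δλ = ((-4.204 − 80.253 + 180) mod 360) − 180 = -84.457°.
Going west by 84.457° from +80.253° reaches -4.204° without touching 180°.

No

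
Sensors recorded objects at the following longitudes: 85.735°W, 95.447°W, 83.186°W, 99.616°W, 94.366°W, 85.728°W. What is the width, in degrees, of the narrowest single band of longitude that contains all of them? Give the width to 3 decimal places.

16.430°

Sort the longitudes: -99.616°, -95.447°, -94.366°, -85.735°, -85.728°, -83.186°.
Eastward gaps between consecutive values (wrapping around): 4.169°, 1.081°, 8.631°, 0.007°, 2.542°, 343.570°.
Largest gap = 343.570° ⇒ minimal covering band is its complement: 360° − 343.570° = 16.430°.
Band runs from -99.616° eastward to -83.186°.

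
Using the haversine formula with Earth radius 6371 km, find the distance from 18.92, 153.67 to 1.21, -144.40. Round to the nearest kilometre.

7020 km

Δλ = -144.40 − 153.67 = -298.07°; wrapped into (−180°, 180°]: 61.93°.
Δφ = 1.21 − 18.92 = -17.71°.
a = sin²(Δφ/2) + cos φ₁ · cos φ₂ · sin²(Δλ/2) = 0.274062.
c = 2·atan2(√a, √(1−a)) = 1.10193 rad → d = 6371·c ≈ 7020.40 km.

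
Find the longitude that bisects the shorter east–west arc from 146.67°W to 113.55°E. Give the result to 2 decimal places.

Signed shortest Δλ from -146.67° to +113.55° is -99.78°.
Midpoint longitude = -146.67° + (-99.78°)/2 = -146.67° − 49.89° = -196.56°.
Normalise into (−180°, 180°]: +163.44°.
(The naïve average (-146.67 + +113.55)/2 = -16.56° is on the wrong side of the globe.)

163.44°E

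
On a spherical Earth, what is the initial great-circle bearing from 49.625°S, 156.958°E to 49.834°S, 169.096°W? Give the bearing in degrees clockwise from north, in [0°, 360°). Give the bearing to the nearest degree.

Δλ = -169.096 − 156.958 = -326.054°; wrapped into (−180°, 180°]: 33.946°.
θ = atan2( sin Δλ · cos φ₂ , cos φ₁ · sin φ₂ − sin φ₁ · cos φ₂ · cos Δλ )
  = atan2(0.36018, -0.08740) = 103.639° → normalised to [0°, 360°): 103.639°.

104°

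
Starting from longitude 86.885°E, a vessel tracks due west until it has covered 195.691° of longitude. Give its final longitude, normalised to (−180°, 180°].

Start at +86.885°; shift −195.691° → -108.806°.
-108.806° already lies in (−180°, 180°].

108.806°W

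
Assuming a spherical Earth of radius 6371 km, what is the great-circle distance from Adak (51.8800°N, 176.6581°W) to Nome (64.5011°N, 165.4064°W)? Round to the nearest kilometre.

Δλ = -165.4064 − -176.6581 = 11.2517°.
Δφ = 64.5011 − 51.8800 = 12.6211°.
a = sin²(Δφ/2) + cos φ₁ · cos φ₂ · sin²(Δλ/2) = 0.014636.
c = 2·atan2(√a, √(1−a)) = 0.24255 rad → d = 6371·c ≈ 1545.29 km.

1545 km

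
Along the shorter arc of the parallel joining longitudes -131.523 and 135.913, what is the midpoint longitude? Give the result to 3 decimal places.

Signed shortest Δλ from -131.523° to +135.913° is -92.564°.
Midpoint longitude = -131.523° + (-92.564°)/2 = -131.523° − 46.282° = -177.805°.
(The naïve average (-131.523 + +135.913)/2 = 2.195° is on the wrong side of the globe.)

-177.805°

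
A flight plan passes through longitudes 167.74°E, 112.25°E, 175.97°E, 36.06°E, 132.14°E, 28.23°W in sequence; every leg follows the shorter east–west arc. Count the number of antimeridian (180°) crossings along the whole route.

Leg 1: +167.74° → +112.25°, shortest Δλ = -55.49° (west) — does not cross 180°.
Leg 2: +112.25° → +175.97°, shortest Δλ = 63.72° (east) — does not cross 180°.
Leg 3: +175.97° → +36.06°, shortest Δλ = -139.91° (west) — does not cross 180°.
Leg 4: +36.06° → +132.14°, shortest Δλ = 96.08° (east) — does not cross 180°.
Leg 5: +132.14° → -28.23°, shortest Δλ = -160.37° (west) — does not cross 180°.
Total crossings: 0.

0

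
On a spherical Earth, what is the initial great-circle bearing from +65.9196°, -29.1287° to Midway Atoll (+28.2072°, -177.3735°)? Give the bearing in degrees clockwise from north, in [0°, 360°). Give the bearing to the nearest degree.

332°

Δλ = -177.3735 − -29.1287 = -148.2448°.
θ = atan2( sin Δλ · cos φ₂ , cos φ₁ · sin φ₂ − sin φ₁ · cos φ₂ · cos Δλ )
  = atan2(-0.46379, 0.87697) = -27.872° → normalised to [0°, 360°): 332.128°.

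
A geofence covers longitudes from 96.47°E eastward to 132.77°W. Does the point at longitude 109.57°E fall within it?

Band width going east from +96.47° to -132.77°: ((-132.77 − 96.47) mod 360) = 130.76°.
Offset of +109.57° east of the west edge: ((109.57 − 96.47) mod 360) = 13.10°.
13.10° ≤ 130.76° ⇒ inside.

Yes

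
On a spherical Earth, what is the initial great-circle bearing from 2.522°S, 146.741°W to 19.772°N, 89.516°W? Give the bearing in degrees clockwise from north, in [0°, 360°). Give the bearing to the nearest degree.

66°

Δλ = -89.516 − -146.741 = 57.225°.
θ = atan2( sin Δλ · cos φ₂ , cos φ₁ · sin φ₂ − sin φ₁ · cos φ₂ · cos Δλ )
  = atan2(0.79123, 0.36037) = 65.513° → normalised to [0°, 360°): 65.513°.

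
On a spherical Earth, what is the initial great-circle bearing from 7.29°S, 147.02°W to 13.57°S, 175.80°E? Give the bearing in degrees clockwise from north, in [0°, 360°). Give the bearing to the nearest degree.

257°

Δλ = 175.80 − -147.02 = 322.82°; wrapped into (−180°, 180°]: -37.18°.
θ = atan2( sin Δλ · cos φ₂ , cos φ₁ · sin φ₂ − sin φ₁ · cos φ₂ · cos Δλ )
  = atan2(-0.58745, -0.13446) = -102.892° → normalised to [0°, 360°): 257.108°.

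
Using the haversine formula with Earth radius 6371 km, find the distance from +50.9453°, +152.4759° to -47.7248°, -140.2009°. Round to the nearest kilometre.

Δλ = -140.2009 − 152.4759 = -292.6768°; wrapped into (−180°, 180°]: 67.3232°.
Δφ = -47.7248 − 50.9453 = -98.6701°.
a = sin²(Δφ/2) + cos φ₁ · cos φ₂ · sin²(Δλ/2) = 0.705590.
c = 2·atan2(√a, √(1−a)) = 1.99454 rad → d = 6371·c ≈ 12707.24 km.

12707 km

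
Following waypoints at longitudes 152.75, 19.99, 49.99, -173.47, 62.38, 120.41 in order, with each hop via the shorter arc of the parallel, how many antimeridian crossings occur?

Leg 1: +152.75° → +19.99°, shortest Δλ = -132.76° (west) — does not cross 180°.
Leg 2: +19.99° → +49.99°, shortest Δλ = 30.0° (east) — does not cross 180°.
Leg 3: +49.99° → -173.47°, shortest Δλ = 136.54° (east) — crosses 180°.
Leg 4: -173.47° → +62.38°, shortest Δλ = -124.15° (west) — crosses 180°.
Leg 5: +62.38° → +120.41°, shortest Δλ = 58.03° (east) — does not cross 180°.
Total crossings: 2.

2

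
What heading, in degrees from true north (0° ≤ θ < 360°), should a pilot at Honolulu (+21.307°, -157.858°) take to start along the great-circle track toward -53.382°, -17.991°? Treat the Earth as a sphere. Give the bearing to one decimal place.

146.6°

Δλ = -17.991 − -157.858 = 139.867°.
θ = atan2( sin Δλ · cos φ₂ , cos φ₁ · sin φ₂ − sin φ₁ · cos φ₂ · cos Δλ )
  = atan2(0.38447, -0.58206) = 146.554° → normalised to [0°, 360°): 146.554°.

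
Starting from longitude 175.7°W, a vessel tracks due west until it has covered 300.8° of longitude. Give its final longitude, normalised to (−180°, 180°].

116.5°W

Start at -175.7°; shift −300.8° → -476.5°.
-476.5° lies outside (−180°, 180°]; add 360° → -116.5°.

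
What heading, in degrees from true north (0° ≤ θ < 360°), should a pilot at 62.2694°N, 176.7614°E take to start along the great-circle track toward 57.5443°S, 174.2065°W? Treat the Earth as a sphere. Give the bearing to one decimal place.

Δλ = -174.2065 − 176.7614 = -350.9679°; wrapped into (−180°, 180°]: 9.0321°.
θ = atan2( sin Δλ · cos φ₂ , cos φ₁ · sin φ₂ − sin φ₁ · cos φ₂ · cos Δλ )
  = atan2(0.08425, -0.86176) = 174.416° → normalised to [0°, 360°): 174.416°.

174.4°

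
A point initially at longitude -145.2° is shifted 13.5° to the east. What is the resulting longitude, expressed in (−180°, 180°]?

-131.7°

Start at -145.2°; shift +13.5° → -131.7°.
-131.7° already lies in (−180°, 180°].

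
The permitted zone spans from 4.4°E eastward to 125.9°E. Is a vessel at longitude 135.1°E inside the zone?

Band width going east from +4.4° to +125.9°: ((125.9 − 4.4) mod 360) = 121.5°.
Offset of +135.1° east of the west edge: ((135.1 − 4.4) mod 360) = 130.7°.
130.7° > 121.5° ⇒ outside.

No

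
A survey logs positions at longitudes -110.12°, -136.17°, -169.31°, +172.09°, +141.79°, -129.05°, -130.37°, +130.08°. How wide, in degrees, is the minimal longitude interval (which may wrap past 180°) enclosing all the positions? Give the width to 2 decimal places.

Sort the longitudes: -169.31°, -136.17°, -130.37°, -129.05°, -110.12°, +130.08°, +141.79°, +172.09°.
Eastward gaps between consecutive values (wrapping around): 33.14°, 5.80°, 1.32°, 18.93°, 240.20°, 11.71°, 30.30°, 18.60°.
Largest gap = 240.20° ⇒ minimal covering band is its complement: 360° − 240.20° = 119.80°.
Band runs from +130.08° eastward to -110.12°, crossing the antimeridian.

119.80°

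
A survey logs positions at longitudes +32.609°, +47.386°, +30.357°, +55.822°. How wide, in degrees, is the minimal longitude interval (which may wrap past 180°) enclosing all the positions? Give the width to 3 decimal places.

Sort the longitudes: +30.357°, +32.609°, +47.386°, +55.822°.
Eastward gaps between consecutive values (wrapping around): 2.252°, 14.777°, 8.436°, 334.535°.
Largest gap = 334.535° ⇒ minimal covering band is its complement: 360° − 334.535° = 25.465°.
Band runs from +30.357° eastward to +55.822°.

25.465°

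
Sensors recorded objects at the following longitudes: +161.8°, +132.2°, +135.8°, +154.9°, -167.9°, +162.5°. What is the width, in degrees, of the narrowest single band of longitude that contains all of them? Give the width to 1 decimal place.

59.9°

Sort the longitudes: -167.9°, +132.2°, +135.8°, +154.9°, +161.8°, +162.5°.
Eastward gaps between consecutive values (wrapping around): 300.1°, 3.6°, 19.1°, 6.9°, 0.7°, 29.6°.
Largest gap = 300.1° ⇒ minimal covering band is its complement: 360° − 300.1° = 59.9°.
Band runs from +132.2° eastward to -167.9°, crossing the antimeridian.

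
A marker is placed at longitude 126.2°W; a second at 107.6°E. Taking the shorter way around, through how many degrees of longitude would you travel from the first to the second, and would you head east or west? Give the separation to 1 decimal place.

126.2° west

Raw difference: 107.6 − -126.2 = 233.8°.
Normalise into (−180°, 180°]: 233.8° − 360° = -126.2°.
Negative ⇒ the second point lies to the west; separation 126.2°.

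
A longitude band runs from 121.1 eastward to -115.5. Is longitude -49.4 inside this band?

No

Band width going east from +121.1° to -115.5°: ((-115.5 − 121.1) mod 360) = 123.4°.
Offset of -49.4° east of the west edge: ((-49.4 − 121.1) mod 360) = 189.5°.
189.5° > 123.4° ⇒ outside.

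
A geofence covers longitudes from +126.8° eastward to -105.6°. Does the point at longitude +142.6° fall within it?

Band width going east from +126.8° to -105.6°: ((-105.6 − 126.8) mod 360) = 127.6°.
Offset of +142.6° east of the west edge: ((142.6 − 126.8) mod 360) = 15.8°.
15.8° ≤ 127.6° ⇒ inside.

Yes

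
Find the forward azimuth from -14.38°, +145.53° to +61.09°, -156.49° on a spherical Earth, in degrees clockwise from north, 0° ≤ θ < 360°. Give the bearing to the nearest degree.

Δλ = -156.49 − 145.53 = -302.02°; wrapped into (−180°, 180°]: 57.98°.
θ = atan2( sin Δλ · cos φ₂ , cos φ₁ · sin φ₂ − sin φ₁ · cos φ₂ · cos Δλ )
  = atan2(0.40989, 0.91161) = 24.210° → normalised to [0°, 360°): 24.210°.

24°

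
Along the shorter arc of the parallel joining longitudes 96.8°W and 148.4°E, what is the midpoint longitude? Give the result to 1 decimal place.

Signed shortest Δλ from -96.8° to +148.4° is -114.8°.
Midpoint longitude = -96.8° + (-114.8°)/2 = -96.8° − 57.4° = -154.2°.
(The naïve average (-96.8 + +148.4)/2 = 25.8° is on the wrong side of the globe.)

154.2°W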